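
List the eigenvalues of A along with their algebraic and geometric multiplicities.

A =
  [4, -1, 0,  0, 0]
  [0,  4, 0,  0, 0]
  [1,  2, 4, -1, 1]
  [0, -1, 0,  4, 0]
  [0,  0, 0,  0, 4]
λ = 4: alg = 5, geom = 3

Step 1 — factor the characteristic polynomial to read off the algebraic multiplicities:
  χ_A(x) = (x - 4)^5

Step 2 — compute geometric multiplicities via the rank-nullity identity g(λ) = n − rank(A − λI):
  rank(A − (4)·I) = 2, so dim ker(A − (4)·I) = n − 2 = 3

Summary:
  λ = 4: algebraic multiplicity = 5, geometric multiplicity = 3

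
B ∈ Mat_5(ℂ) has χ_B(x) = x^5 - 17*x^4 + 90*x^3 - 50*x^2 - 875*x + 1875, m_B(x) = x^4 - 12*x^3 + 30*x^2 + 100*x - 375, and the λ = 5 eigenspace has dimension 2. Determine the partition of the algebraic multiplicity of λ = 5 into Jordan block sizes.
Block sizes for λ = 5: [3, 1]

Step 1 — from the characteristic polynomial, algebraic multiplicity of λ = 5 is 4. From dim ker(B − (5)·I) = 2, there are exactly 2 Jordan blocks for λ = 5.
Step 2 — from the minimal polynomial, the factor (x − 5)^3 tells us the largest block for λ = 5 has size 3.
Step 3 — with total size 4, 2 blocks, and largest block 3, the block sizes (in nonincreasing order) are [3, 1].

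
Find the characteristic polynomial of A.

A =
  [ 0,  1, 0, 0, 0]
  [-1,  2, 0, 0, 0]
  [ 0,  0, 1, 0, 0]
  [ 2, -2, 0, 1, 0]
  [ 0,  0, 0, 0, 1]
x^5 - 5*x^4 + 10*x^3 - 10*x^2 + 5*x - 1

Expanding det(x·I − A) (e.g. by cofactor expansion or by noting that A is similar to its Jordan form J, which has the same characteristic polynomial as A) gives
  χ_A(x) = x^5 - 5*x^4 + 10*x^3 - 10*x^2 + 5*x - 1
which factors as (x - 1)^5. The eigenvalues (with algebraic multiplicities) are λ = 1 with multiplicity 5.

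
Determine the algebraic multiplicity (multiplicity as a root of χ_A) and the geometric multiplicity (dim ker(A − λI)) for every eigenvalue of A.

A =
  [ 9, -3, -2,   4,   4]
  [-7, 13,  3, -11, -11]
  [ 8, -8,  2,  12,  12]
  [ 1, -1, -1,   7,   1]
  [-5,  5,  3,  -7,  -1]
λ = 6: alg = 5, geom = 3

Step 1 — factor the characteristic polynomial to read off the algebraic multiplicities:
  χ_A(x) = (x - 6)^5

Step 2 — compute geometric multiplicities via the rank-nullity identity g(λ) = n − rank(A − λI):
  rank(A − (6)·I) = 2, so dim ker(A − (6)·I) = n − 2 = 3

Summary:
  λ = 6: algebraic multiplicity = 5, geometric multiplicity = 3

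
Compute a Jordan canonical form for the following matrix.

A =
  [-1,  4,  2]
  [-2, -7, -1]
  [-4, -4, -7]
J_2(-5) ⊕ J_1(-5)

The characteristic polynomial is
  det(x·I − A) = x^3 + 15*x^2 + 75*x + 125 = (x + 5)^3

Eigenvalues and multiplicities (the geometric multiplicity of λ is n − rank(A − λI), which equals the number of Jordan blocks for λ):
  λ = -5: algebraic multiplicity = 3, geometric multiplicity = 2

Determining the block sizes for each eigenvalue:
  λ = -5: 2 blocks summing to 3 forces exactly one block of size 2 and the rest size 1 → block sizes [2, 1]

Assembling the blocks gives a Jordan form
J =
  [-5,  1,  0]
  [ 0, -5,  0]
  [ 0,  0, -5]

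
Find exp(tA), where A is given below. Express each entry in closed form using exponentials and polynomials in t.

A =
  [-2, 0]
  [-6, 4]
e^{tA} =
  [exp(-2*t), 0]
  [-exp(4*t) + exp(-2*t), exp(4*t)]

Strategy: write A = P · J · P⁻¹ where J is a Jordan canonical form, so e^{tA} = P · e^{tJ} · P⁻¹, and e^{tJ} can be computed block-by-block.

A has Jordan form
J =
  [-2, 0]
  [ 0, 4]
(up to reordering of blocks).

Per-block formulas:
  For a 1×1 block at λ = 4: exp(t · [4]) = [e^(4t)].
  For a 1×1 block at λ = -2: exp(t · [-2]) = [e^(-2t)].

After assembling e^{tJ} and conjugating by P, we get:

e^{tA} =
  [exp(-2*t), 0]
  [-exp(4*t) + exp(-2*t), exp(4*t)]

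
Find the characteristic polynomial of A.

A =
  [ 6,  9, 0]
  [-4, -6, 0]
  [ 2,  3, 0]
x^3

Expanding det(x·I − A) (e.g. by cofactor expansion or by noting that A is similar to its Jordan form J, which has the same characteristic polynomial as A) gives
  χ_A(x) = x^3
which factors as x^3. The eigenvalues (with algebraic multiplicities) are λ = 0 with multiplicity 3.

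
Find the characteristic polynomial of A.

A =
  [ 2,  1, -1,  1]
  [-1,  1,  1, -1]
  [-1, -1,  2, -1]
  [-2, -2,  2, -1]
x^4 - 4*x^3 + 6*x^2 - 4*x + 1

Expanding det(x·I − A) (e.g. by cofactor expansion or by noting that A is similar to its Jordan form J, which has the same characteristic polynomial as A) gives
  χ_A(x) = x^4 - 4*x^3 + 6*x^2 - 4*x + 1
which factors as (x - 1)^4. The eigenvalues (with algebraic multiplicities) are λ = 1 with multiplicity 4.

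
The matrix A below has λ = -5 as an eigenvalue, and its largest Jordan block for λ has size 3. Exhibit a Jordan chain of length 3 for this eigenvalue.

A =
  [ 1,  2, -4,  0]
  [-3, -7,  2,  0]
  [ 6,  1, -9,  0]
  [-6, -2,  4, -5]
A Jordan chain for λ = -5 of length 3:
v_1 = (6, 0, 9, -6)ᵀ
v_2 = (6, -3, 6, -6)ᵀ
v_3 = (1, 0, 0, 0)ᵀ

Let N = A − (-5)·I. We want v_3 with N^3 v_3 = 0 but N^2 v_3 ≠ 0; then v_{j-1} := N · v_j for j = 3, …, 2.

Pick v_3 = (1, 0, 0, 0)ᵀ.
Then v_2 = N · v_3 = (6, -3, 6, -6)ᵀ.
Then v_1 = N · v_2 = (6, 0, 9, -6)ᵀ.

Sanity check: (A − (-5)·I) v_1 = (0, 0, 0, 0)ᵀ = 0. ✓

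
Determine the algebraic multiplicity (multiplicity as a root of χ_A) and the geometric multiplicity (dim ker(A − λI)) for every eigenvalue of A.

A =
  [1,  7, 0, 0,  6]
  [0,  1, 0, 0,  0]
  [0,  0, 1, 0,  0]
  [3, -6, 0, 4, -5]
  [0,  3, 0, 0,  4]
λ = 1: alg = 3, geom = 2; λ = 4: alg = 2, geom = 1

Step 1 — factor the characteristic polynomial to read off the algebraic multiplicities:
  χ_A(x) = (x - 4)^2*(x - 1)^3

Step 2 — compute geometric multiplicities via the rank-nullity identity g(λ) = n − rank(A − λI):
  rank(A − (1)·I) = 3, so dim ker(A − (1)·I) = n − 3 = 2
  rank(A − (4)·I) = 4, so dim ker(A − (4)·I) = n − 4 = 1

Summary:
  λ = 1: algebraic multiplicity = 3, geometric multiplicity = 2
  λ = 4: algebraic multiplicity = 2, geometric multiplicity = 1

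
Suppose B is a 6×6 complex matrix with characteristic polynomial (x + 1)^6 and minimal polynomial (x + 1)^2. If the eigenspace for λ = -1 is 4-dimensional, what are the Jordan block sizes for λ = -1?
Block sizes for λ = -1: [2, 2, 1, 1]

Step 1 — from the characteristic polynomial, algebraic multiplicity of λ = -1 is 6. From dim ker(B − (-1)·I) = 4, there are exactly 4 Jordan blocks for λ = -1.
Step 2 — from the minimal polynomial, the factor (x + 1)^2 tells us the largest block for λ = -1 has size 2.
Step 3 — with total size 6, 4 blocks, and largest block 2, the block sizes (in nonincreasing order) are [2, 2, 1, 1].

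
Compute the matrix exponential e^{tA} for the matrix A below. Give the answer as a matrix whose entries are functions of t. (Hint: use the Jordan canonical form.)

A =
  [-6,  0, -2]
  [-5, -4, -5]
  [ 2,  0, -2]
e^{tA} =
  [-2*t*exp(-4*t) + exp(-4*t), 0, -2*t*exp(-4*t)]
  [-5*t*exp(-4*t), exp(-4*t), -5*t*exp(-4*t)]
  [2*t*exp(-4*t), 0, 2*t*exp(-4*t) + exp(-4*t)]

Strategy: write A = P · J · P⁻¹ where J is a Jordan canonical form, so e^{tA} = P · e^{tJ} · P⁻¹, and e^{tJ} can be computed block-by-block.

A has Jordan form
J =
  [-4,  1,  0]
  [ 0, -4,  0]
  [ 0,  0, -4]
(up to reordering of blocks).

Per-block formulas:
  For a 2×2 Jordan block J_2(-4): exp(t · J_2(-4)) = e^(-4t)·(I + t·N), where N is the 2×2 nilpotent shift.
  For a 1×1 block at λ = -4: exp(t · [-4]) = [e^(-4t)].

After assembling e^{tJ} and conjugating by P, we get:

e^{tA} =
  [-2*t*exp(-4*t) + exp(-4*t), 0, -2*t*exp(-4*t)]
  [-5*t*exp(-4*t), exp(-4*t), -5*t*exp(-4*t)]
  [2*t*exp(-4*t), 0, 2*t*exp(-4*t) + exp(-4*t)]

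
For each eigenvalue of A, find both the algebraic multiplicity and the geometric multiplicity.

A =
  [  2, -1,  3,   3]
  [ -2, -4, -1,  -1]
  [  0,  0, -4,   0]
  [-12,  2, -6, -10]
λ = -4: alg = 4, geom = 2

Step 1 — factor the characteristic polynomial to read off the algebraic multiplicities:
  χ_A(x) = (x + 4)^4

Step 2 — compute geometric multiplicities via the rank-nullity identity g(λ) = n − rank(A − λI):
  rank(A − (-4)·I) = 2, so dim ker(A − (-4)·I) = n − 2 = 2

Summary:
  λ = -4: algebraic multiplicity = 4, geometric multiplicity = 2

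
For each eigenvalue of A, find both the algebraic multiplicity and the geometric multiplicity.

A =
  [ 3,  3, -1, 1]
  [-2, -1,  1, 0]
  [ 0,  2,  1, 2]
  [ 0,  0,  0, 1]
λ = 1: alg = 4, geom = 2

Step 1 — factor the characteristic polynomial to read off the algebraic multiplicities:
  χ_A(x) = (x - 1)^4

Step 2 — compute geometric multiplicities via the rank-nullity identity g(λ) = n − rank(A − λI):
  rank(A − (1)·I) = 2, so dim ker(A − (1)·I) = n − 2 = 2

Summary:
  λ = 1: algebraic multiplicity = 4, geometric multiplicity = 2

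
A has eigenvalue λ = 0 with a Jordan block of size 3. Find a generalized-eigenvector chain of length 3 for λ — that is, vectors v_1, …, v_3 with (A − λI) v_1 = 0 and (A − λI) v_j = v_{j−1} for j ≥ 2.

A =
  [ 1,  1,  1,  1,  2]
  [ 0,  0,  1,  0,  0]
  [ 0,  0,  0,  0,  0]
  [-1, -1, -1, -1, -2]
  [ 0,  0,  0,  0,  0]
A Jordan chain for λ = 0 of length 3:
v_1 = (1, 0, 0, -1, 0)ᵀ
v_2 = (1, 1, 0, -1, 0)ᵀ
v_3 = (0, 0, 1, 0, 0)ᵀ

Let N = A − (0)·I. We want v_3 with N^3 v_3 = 0 but N^2 v_3 ≠ 0; then v_{j-1} := N · v_j for j = 3, …, 2.

Pick v_3 = (0, 0, 1, 0, 0)ᵀ.
Then v_2 = N · v_3 = (1, 1, 0, -1, 0)ᵀ.
Then v_1 = N · v_2 = (1, 0, 0, -1, 0)ᵀ.

Sanity check: (A − (0)·I) v_1 = (0, 0, 0, 0, 0)ᵀ = 0. ✓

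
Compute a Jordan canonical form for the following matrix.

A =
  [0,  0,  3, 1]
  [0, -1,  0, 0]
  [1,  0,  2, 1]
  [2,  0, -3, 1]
J_1(-1) ⊕ J_1(-1) ⊕ J_2(2)

The characteristic polynomial is
  det(x·I − A) = x^4 - 2*x^3 - 3*x^2 + 4*x + 4 = (x - 2)^2*(x + 1)^2

Eigenvalues and multiplicities (the geometric multiplicity of λ is n − rank(A − λI), which equals the number of Jordan blocks for λ):
  λ = -1: algebraic multiplicity = 2, geometric multiplicity = 2
  λ = 2: algebraic multiplicity = 2, geometric multiplicity = 1

Determining the block sizes for each eigenvalue:
  λ = -1: gm = am = 2, so every block has size 1 → block sizes [1, 1]
  λ = 2: one block (gm = 1), so the single block has size am = 2 → block sizes [2]

Assembling the blocks gives a Jordan form
J =
  [-1,  0, 0, 0]
  [ 0, -1, 0, 0]
  [ 0,  0, 2, 1]
  [ 0,  0, 0, 2]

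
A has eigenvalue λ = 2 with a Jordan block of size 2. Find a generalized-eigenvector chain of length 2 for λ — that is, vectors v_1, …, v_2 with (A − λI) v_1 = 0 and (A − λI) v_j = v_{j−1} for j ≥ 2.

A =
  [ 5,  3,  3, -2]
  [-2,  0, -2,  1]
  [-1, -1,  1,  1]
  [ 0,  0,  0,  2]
A Jordan chain for λ = 2 of length 2:
v_1 = (3, -2, -1, 0)ᵀ
v_2 = (1, 0, 0, 0)ᵀ

Let N = A − (2)·I. We want v_2 with N^2 v_2 = 0 but N^1 v_2 ≠ 0; then v_{j-1} := N · v_j for j = 2, …, 2.

Pick v_2 = (1, 0, 0, 0)ᵀ.
Then v_1 = N · v_2 = (3, -2, -1, 0)ᵀ.

Sanity check: (A − (2)·I) v_1 = (0, 0, 0, 0)ᵀ = 0. ✓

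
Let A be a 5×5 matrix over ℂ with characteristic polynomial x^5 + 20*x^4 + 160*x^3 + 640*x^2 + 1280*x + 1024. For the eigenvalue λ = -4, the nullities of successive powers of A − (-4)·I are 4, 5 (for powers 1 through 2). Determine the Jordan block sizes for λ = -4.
Block sizes for λ = -4: [2, 1, 1, 1]

From the dimensions of kernels of powers, the number of Jordan blocks of size at least j is d_j − d_{j−1} where d_j = dim ker(N^j) (with d_0 = 0). Computing the differences gives [4, 1].
The number of blocks of size exactly k is (#blocks of size ≥ k) − (#blocks of size ≥ k + 1), so the partition is: 3 block(s) of size 1, 1 block(s) of size 2.
In nonincreasing order the block sizes are [2, 1, 1, 1].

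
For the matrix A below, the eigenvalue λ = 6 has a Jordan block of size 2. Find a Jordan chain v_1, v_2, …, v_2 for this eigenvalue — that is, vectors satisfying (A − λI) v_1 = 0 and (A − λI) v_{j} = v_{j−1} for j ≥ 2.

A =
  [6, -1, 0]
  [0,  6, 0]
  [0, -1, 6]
A Jordan chain for λ = 6 of length 2:
v_1 = (-1, 0, -1)ᵀ
v_2 = (0, 1, 0)ᵀ

Let N = A − (6)·I. We want v_2 with N^2 v_2 = 0 but N^1 v_2 ≠ 0; then v_{j-1} := N · v_j for j = 2, …, 2.

Pick v_2 = (0, 1, 0)ᵀ.
Then v_1 = N · v_2 = (-1, 0, -1)ᵀ.

Sanity check: (A − (6)·I) v_1 = (0, 0, 0)ᵀ = 0. ✓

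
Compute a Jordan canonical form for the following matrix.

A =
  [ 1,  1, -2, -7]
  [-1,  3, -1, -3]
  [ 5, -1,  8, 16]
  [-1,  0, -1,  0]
J_2(3) ⊕ J_2(3)

The characteristic polynomial is
  det(x·I − A) = x^4 - 12*x^3 + 54*x^2 - 108*x + 81 = (x - 3)^4

Eigenvalues and multiplicities (the geometric multiplicity of λ is n − rank(A − λI), which equals the number of Jordan blocks for λ):
  λ = 3: algebraic multiplicity = 4, geometric multiplicity = 2

Determining the block sizes for each eigenvalue:
  λ = 3: with am = 4 and gm = 2, the partition is not yet determined (e.g. several partitions of 4 into 2 parts exist). Let N = A − (3)·I. Computing rank(N^1) = 2, rank(N^2) = 0; the number of blocks of size ≥ j is rank(N^{j−1}) − rank(N^j), giving [2, 2]. So we have 2 block(s) of size 2 → block sizes [2, 2]

Assembling the blocks gives a Jordan form
J =
  [3, 1, 0, 0]
  [0, 3, 0, 0]
  [0, 0, 3, 1]
  [0, 0, 0, 3]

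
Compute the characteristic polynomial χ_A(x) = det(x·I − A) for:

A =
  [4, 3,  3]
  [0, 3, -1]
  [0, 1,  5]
x^3 - 12*x^2 + 48*x - 64

Expanding det(x·I − A) (e.g. by cofactor expansion or by noting that A is similar to its Jordan form J, which has the same characteristic polynomial as A) gives
  χ_A(x) = x^3 - 12*x^2 + 48*x - 64
which factors as (x - 4)^3. The eigenvalues (with algebraic multiplicities) are λ = 4 with multiplicity 3.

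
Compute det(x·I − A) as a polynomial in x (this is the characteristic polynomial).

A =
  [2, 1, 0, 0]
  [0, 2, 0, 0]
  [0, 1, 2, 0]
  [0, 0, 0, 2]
x^4 - 8*x^3 + 24*x^2 - 32*x + 16

Expanding det(x·I − A) (e.g. by cofactor expansion or by noting that A is similar to its Jordan form J, which has the same characteristic polynomial as A) gives
  χ_A(x) = x^4 - 8*x^3 + 24*x^2 - 32*x + 16
which factors as (x - 2)^4. The eigenvalues (with algebraic multiplicities) are λ = 2 with multiplicity 4.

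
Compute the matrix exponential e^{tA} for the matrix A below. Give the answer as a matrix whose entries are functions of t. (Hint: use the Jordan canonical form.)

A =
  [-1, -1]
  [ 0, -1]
e^{tA} =
  [exp(-t), -t*exp(-t)]
  [0, exp(-t)]

Strategy: write A = P · J · P⁻¹ where J is a Jordan canonical form, so e^{tA} = P · e^{tJ} · P⁻¹, and e^{tJ} can be computed block-by-block.

A has Jordan form
J =
  [-1,  1]
  [ 0, -1]
(up to reordering of blocks).

Per-block formulas:
  For a 2×2 Jordan block J_2(-1): exp(t · J_2(-1)) = e^(-1t)·(I + t·N), where N is the 2×2 nilpotent shift.

After assembling e^{tJ} and conjugating by P, we get:

e^{tA} =
  [exp(-t), -t*exp(-t)]
  [0, exp(-t)]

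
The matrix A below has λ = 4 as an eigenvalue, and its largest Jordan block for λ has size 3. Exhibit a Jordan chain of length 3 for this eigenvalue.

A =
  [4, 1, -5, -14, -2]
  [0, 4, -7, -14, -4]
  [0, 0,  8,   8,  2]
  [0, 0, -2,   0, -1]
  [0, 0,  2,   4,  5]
A Jordan chain for λ = 4 of length 3:
v_1 = (1, 0, 0, 0, 0)ᵀ
v_2 = (-1, 1, 0, 0, 0)ᵀ
v_3 = (0, 0, 1, 0, -2)ᵀ

Let N = A − (4)·I. We want v_3 with N^3 v_3 = 0 but N^2 v_3 ≠ 0; then v_{j-1} := N · v_j for j = 3, …, 2.

Pick v_3 = (0, 0, 1, 0, -2)ᵀ.
Then v_2 = N · v_3 = (-1, 1, 0, 0, 0)ᵀ.
Then v_1 = N · v_2 = (1, 0, 0, 0, 0)ᵀ.

Sanity check: (A − (4)·I) v_1 = (0, 0, 0, 0, 0)ᵀ = 0. ✓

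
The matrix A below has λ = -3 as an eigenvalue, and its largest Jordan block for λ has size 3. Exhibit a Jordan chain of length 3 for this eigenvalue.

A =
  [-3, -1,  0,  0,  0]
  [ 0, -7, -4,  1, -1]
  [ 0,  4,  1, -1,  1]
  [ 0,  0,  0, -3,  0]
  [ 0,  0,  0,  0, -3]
A Jordan chain for λ = -3 of length 3:
v_1 = (4, 0, 0, 0, 0)ᵀ
v_2 = (-1, -4, 4, 0, 0)ᵀ
v_3 = (0, 1, 0, 0, 0)ᵀ

Let N = A − (-3)·I. We want v_3 with N^3 v_3 = 0 but N^2 v_3 ≠ 0; then v_{j-1} := N · v_j for j = 3, …, 2.

Pick v_3 = (0, 1, 0, 0, 0)ᵀ.
Then v_2 = N · v_3 = (-1, -4, 4, 0, 0)ᵀ.
Then v_1 = N · v_2 = (4, 0, 0, 0, 0)ᵀ.

Sanity check: (A − (-3)·I) v_1 = (0, 0, 0, 0, 0)ᵀ = 0. ✓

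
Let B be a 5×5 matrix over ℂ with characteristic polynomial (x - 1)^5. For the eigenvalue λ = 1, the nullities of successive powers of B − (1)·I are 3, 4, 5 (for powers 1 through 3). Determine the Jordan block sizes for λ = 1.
Block sizes for λ = 1: [3, 1, 1]

From the dimensions of kernels of powers, the number of Jordan blocks of size at least j is d_j − d_{j−1} where d_j = dim ker(N^j) (with d_0 = 0). Computing the differences gives [3, 1, 1].
The number of blocks of size exactly k is (#blocks of size ≥ k) − (#blocks of size ≥ k + 1), so the partition is: 2 block(s) of size 1, 1 block(s) of size 3.
In nonincreasing order the block sizes are [3, 1, 1].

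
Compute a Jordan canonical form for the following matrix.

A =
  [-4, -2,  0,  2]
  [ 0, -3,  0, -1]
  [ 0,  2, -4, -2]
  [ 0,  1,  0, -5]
J_2(-4) ⊕ J_1(-4) ⊕ J_1(-4)

The characteristic polynomial is
  det(x·I − A) = x^4 + 16*x^3 + 96*x^2 + 256*x + 256 = (x + 4)^4

Eigenvalues and multiplicities (the geometric multiplicity of λ is n − rank(A − λI), which equals the number of Jordan blocks for λ):
  λ = -4: algebraic multiplicity = 4, geometric multiplicity = 3

Determining the block sizes for each eigenvalue:
  λ = -4: 3 blocks summing to 4 forces exactly one block of size 2 and the rest size 1 → block sizes [2, 1, 1]

Assembling the blocks gives a Jordan form
J =
  [-4,  1,  0,  0]
  [ 0, -4,  0,  0]
  [ 0,  0, -4,  0]
  [ 0,  0,  0, -4]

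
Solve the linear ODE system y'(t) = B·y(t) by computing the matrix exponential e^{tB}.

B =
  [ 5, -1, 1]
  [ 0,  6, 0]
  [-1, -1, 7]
e^{tB} =
  [-t*exp(6*t) + exp(6*t), -t*exp(6*t), t*exp(6*t)]
  [0, exp(6*t), 0]
  [-t*exp(6*t), -t*exp(6*t), t*exp(6*t) + exp(6*t)]

Strategy: write B = P · J · P⁻¹ where J is a Jordan canonical form, so e^{tB} = P · e^{tJ} · P⁻¹, and e^{tJ} can be computed block-by-block.

B has Jordan form
J =
  [6, 1, 0]
  [0, 6, 0]
  [0, 0, 6]
(up to reordering of blocks).

Per-block formulas:
  For a 1×1 block at λ = 6: exp(t · [6]) = [e^(6t)].
  For a 2×2 Jordan block J_2(6): exp(t · J_2(6)) = e^(6t)·(I + t·N), where N is the 2×2 nilpotent shift.

After assembling e^{tJ} and conjugating by P, we get:

e^{tB} =
  [-t*exp(6*t) + exp(6*t), -t*exp(6*t), t*exp(6*t)]
  [0, exp(6*t), 0]
  [-t*exp(6*t), -t*exp(6*t), t*exp(6*t) + exp(6*t)]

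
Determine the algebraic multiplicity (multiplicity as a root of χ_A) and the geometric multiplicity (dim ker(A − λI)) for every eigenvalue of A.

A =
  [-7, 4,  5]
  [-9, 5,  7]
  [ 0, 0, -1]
λ = -1: alg = 3, geom = 1

Step 1 — factor the characteristic polynomial to read off the algebraic multiplicities:
  χ_A(x) = (x + 1)^3

Step 2 — compute geometric multiplicities via the rank-nullity identity g(λ) = n − rank(A − λI):
  rank(A − (-1)·I) = 2, so dim ker(A − (-1)·I) = n − 2 = 1

Summary:
  λ = -1: algebraic multiplicity = 3, geometric multiplicity = 1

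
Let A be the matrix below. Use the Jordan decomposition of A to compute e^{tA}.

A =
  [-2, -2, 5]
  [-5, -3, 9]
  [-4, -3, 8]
e^{tA} =
  [-t^2*exp(t)/2 - 3*t*exp(t) + exp(t), -t^2*exp(t)/2 - 2*t*exp(t), t^2*exp(t) + 5*t*exp(t)]
  [-t^2*exp(t)/2 - 5*t*exp(t), -t^2*exp(t)/2 - 4*t*exp(t) + exp(t), t^2*exp(t) + 9*t*exp(t)]
  [-t^2*exp(t)/2 - 4*t*exp(t), -t^2*exp(t)/2 - 3*t*exp(t), t^2*exp(t) + 7*t*exp(t) + exp(t)]

Strategy: write A = P · J · P⁻¹ where J is a Jordan canonical form, so e^{tA} = P · e^{tJ} · P⁻¹, and e^{tJ} can be computed block-by-block.

A has Jordan form
J =
  [1, 1, 0]
  [0, 1, 1]
  [0, 0, 1]
(up to reordering of blocks).

Per-block formulas:
  For a 3×3 Jordan block J_3(1): exp(t · J_3(1)) = e^(1t)·(I + t·N + (t^2/2)·N^2), where N is the 3×3 nilpotent shift.

After assembling e^{tJ} and conjugating by P, we get:

e^{tA} =
  [-t^2*exp(t)/2 - 3*t*exp(t) + exp(t), -t^2*exp(t)/2 - 2*t*exp(t), t^2*exp(t) + 5*t*exp(t)]
  [-t^2*exp(t)/2 - 5*t*exp(t), -t^2*exp(t)/2 - 4*t*exp(t) + exp(t), t^2*exp(t) + 9*t*exp(t)]
  [-t^2*exp(t)/2 - 4*t*exp(t), -t^2*exp(t)/2 - 3*t*exp(t), t^2*exp(t) + 7*t*exp(t) + exp(t)]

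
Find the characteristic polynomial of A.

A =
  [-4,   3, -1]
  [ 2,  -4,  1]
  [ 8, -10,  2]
x^3 + 6*x^2 + 12*x + 8

Expanding det(x·I − A) (e.g. by cofactor expansion or by noting that A is similar to its Jordan form J, which has the same characteristic polynomial as A) gives
  χ_A(x) = x^3 + 6*x^2 + 12*x + 8
which factors as (x + 2)^3. The eigenvalues (with algebraic multiplicities) are λ = -2 with multiplicity 3.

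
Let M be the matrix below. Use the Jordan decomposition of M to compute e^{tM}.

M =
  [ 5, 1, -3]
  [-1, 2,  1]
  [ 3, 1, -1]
e^{tM} =
  [-t^2*exp(2*t)/2 + 3*t*exp(2*t) + exp(2*t), t*exp(2*t), t^2*exp(2*t)/2 - 3*t*exp(2*t)]
  [-t*exp(2*t), exp(2*t), t*exp(2*t)]
  [-t^2*exp(2*t)/2 + 3*t*exp(2*t), t*exp(2*t), t^2*exp(2*t)/2 - 3*t*exp(2*t) + exp(2*t)]

Strategy: write M = P · J · P⁻¹ where J is a Jordan canonical form, so e^{tM} = P · e^{tJ} · P⁻¹, and e^{tJ} can be computed block-by-block.

M has Jordan form
J =
  [2, 1, 0]
  [0, 2, 1]
  [0, 0, 2]
(up to reordering of blocks).

Per-block formulas:
  For a 3×3 Jordan block J_3(2): exp(t · J_3(2)) = e^(2t)·(I + t·N + (t^2/2)·N^2), where N is the 3×3 nilpotent shift.

After assembling e^{tJ} and conjugating by P, we get:

e^{tM} =
  [-t^2*exp(2*t)/2 + 3*t*exp(2*t) + exp(2*t), t*exp(2*t), t^2*exp(2*t)/2 - 3*t*exp(2*t)]
  [-t*exp(2*t), exp(2*t), t*exp(2*t)]
  [-t^2*exp(2*t)/2 + 3*t*exp(2*t), t*exp(2*t), t^2*exp(2*t)/2 - 3*t*exp(2*t) + exp(2*t)]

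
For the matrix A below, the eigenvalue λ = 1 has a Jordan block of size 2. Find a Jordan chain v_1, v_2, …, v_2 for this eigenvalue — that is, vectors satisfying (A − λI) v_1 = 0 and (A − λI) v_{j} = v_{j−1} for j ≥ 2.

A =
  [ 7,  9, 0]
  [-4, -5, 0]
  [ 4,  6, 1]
A Jordan chain for λ = 1 of length 2:
v_1 = (6, -4, 4)ᵀ
v_2 = (1, 0, 0)ᵀ

Let N = A − (1)·I. We want v_2 with N^2 v_2 = 0 but N^1 v_2 ≠ 0; then v_{j-1} := N · v_j for j = 2, …, 2.

Pick v_2 = (1, 0, 0)ᵀ.
Then v_1 = N · v_2 = (6, -4, 4)ᵀ.

Sanity check: (A − (1)·I) v_1 = (0, 0, 0)ᵀ = 0. ✓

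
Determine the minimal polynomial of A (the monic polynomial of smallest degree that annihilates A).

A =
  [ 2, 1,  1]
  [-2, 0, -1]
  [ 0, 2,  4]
x^3 - 6*x^2 + 12*x - 8

The characteristic polynomial is χ_A(x) = (x - 2)^3, so the eigenvalues are known. The minimal polynomial is
  m_A(x) = Π_λ (x − λ)^{k_λ}
where k_λ is the size of the *largest* Jordan block for λ (equivalently, the smallest k with (A − λI)^k v = 0 for every generalised eigenvector v of λ).

  λ = 2: largest Jordan block has size 3, contributing (x − 2)^3

So m_A(x) = (x - 2)^3 = x^3 - 6*x^2 + 12*x - 8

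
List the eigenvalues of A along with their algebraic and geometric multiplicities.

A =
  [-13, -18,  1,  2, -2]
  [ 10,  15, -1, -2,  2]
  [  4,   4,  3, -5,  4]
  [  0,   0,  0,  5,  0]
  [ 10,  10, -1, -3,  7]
λ = -3: alg = 1, geom = 1; λ = 5: alg = 4, geom = 2

Step 1 — factor the characteristic polynomial to read off the algebraic multiplicities:
  χ_A(x) = (x - 5)^4*(x + 3)

Step 2 — compute geometric multiplicities via the rank-nullity identity g(λ) = n − rank(A − λI):
  rank(A − (-3)·I) = 4, so dim ker(A − (-3)·I) = n − 4 = 1
  rank(A − (5)·I) = 3, so dim ker(A − (5)·I) = n − 3 = 2

Summary:
  λ = -3: algebraic multiplicity = 1, geometric multiplicity = 1
  λ = 5: algebraic multiplicity = 4, geometric multiplicity = 2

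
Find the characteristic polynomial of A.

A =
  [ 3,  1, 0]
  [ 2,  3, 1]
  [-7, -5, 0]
x^3 - 6*x^2 + 12*x - 8

Expanding det(x·I − A) (e.g. by cofactor expansion or by noting that A is similar to its Jordan form J, which has the same characteristic polynomial as A) gives
  χ_A(x) = x^3 - 6*x^2 + 12*x - 8
which factors as (x - 2)^3. The eigenvalues (with algebraic multiplicities) are λ = 2 with multiplicity 3.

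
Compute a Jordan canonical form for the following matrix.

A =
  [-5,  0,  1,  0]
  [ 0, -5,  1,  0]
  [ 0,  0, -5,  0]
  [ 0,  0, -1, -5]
J_2(-5) ⊕ J_1(-5) ⊕ J_1(-5)

The characteristic polynomial is
  det(x·I − A) = x^4 + 20*x^3 + 150*x^2 + 500*x + 625 = (x + 5)^4

Eigenvalues and multiplicities (the geometric multiplicity of λ is n − rank(A − λI), which equals the number of Jordan blocks for λ):
  λ = -5: algebraic multiplicity = 4, geometric multiplicity = 3

Determining the block sizes for each eigenvalue:
  λ = -5: 3 blocks summing to 4 forces exactly one block of size 2 and the rest size 1 → block sizes [2, 1, 1]

Assembling the blocks gives a Jordan form
J =
  [-5,  1,  0,  0]
  [ 0, -5,  0,  0]
  [ 0,  0, -5,  0]
  [ 0,  0,  0, -5]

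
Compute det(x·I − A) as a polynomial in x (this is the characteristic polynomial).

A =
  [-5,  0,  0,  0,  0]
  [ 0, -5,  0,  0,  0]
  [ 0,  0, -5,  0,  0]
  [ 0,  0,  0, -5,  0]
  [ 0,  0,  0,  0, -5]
x^5 + 25*x^4 + 250*x^3 + 1250*x^2 + 3125*x + 3125

Expanding det(x·I − A) (e.g. by cofactor expansion or by noting that A is similar to its Jordan form J, which has the same characteristic polynomial as A) gives
  χ_A(x) = x^5 + 25*x^4 + 250*x^3 + 1250*x^2 + 3125*x + 3125
which factors as (x + 5)^5. The eigenvalues (with algebraic multiplicities) are λ = -5 with multiplicity 5.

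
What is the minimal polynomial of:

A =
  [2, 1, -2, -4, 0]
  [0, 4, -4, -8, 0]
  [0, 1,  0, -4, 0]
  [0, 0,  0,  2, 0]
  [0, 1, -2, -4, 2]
x^2 - 4*x + 4

The characteristic polynomial is χ_A(x) = (x - 2)^5, so the eigenvalues are known. The minimal polynomial is
  m_A(x) = Π_λ (x − λ)^{k_λ}
where k_λ is the size of the *largest* Jordan block for λ (equivalently, the smallest k with (A − λI)^k v = 0 for every generalised eigenvector v of λ).

  λ = 2: largest Jordan block has size 2, contributing (x − 2)^2

So m_A(x) = (x - 2)^2 = x^2 - 4*x + 4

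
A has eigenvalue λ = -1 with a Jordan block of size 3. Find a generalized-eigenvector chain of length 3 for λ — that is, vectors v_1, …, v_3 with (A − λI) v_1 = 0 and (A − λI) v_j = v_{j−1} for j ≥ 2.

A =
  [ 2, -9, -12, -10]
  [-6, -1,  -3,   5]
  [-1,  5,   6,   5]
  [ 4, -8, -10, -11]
A Jordan chain for λ = -1 of length 3:
v_1 = (35, 5, -20, 30)ᵀ
v_2 = (3, -6, -1, 4)ᵀ
v_3 = (1, 0, 0, 0)ᵀ

Let N = A − (-1)·I. We want v_3 with N^3 v_3 = 0 but N^2 v_3 ≠ 0; then v_{j-1} := N · v_j for j = 3, …, 2.

Pick v_3 = (1, 0, 0, 0)ᵀ.
Then v_2 = N · v_3 = (3, -6, -1, 4)ᵀ.
Then v_1 = N · v_2 = (35, 5, -20, 30)ᵀ.

Sanity check: (A − (-1)·I) v_1 = (0, 0, 0, 0)ᵀ = 0. ✓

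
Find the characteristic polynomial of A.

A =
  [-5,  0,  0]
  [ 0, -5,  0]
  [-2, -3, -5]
x^3 + 15*x^2 + 75*x + 125

Expanding det(x·I − A) (e.g. by cofactor expansion or by noting that A is similar to its Jordan form J, which has the same characteristic polynomial as A) gives
  χ_A(x) = x^3 + 15*x^2 + 75*x + 125
which factors as (x + 5)^3. The eigenvalues (with algebraic multiplicities) are λ = -5 with multiplicity 3.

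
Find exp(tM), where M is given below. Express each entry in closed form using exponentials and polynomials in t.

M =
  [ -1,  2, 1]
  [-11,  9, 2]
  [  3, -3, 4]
e^{tM} =
  [3*t^2*exp(4*t) - 5*t*exp(4*t) + exp(4*t), -3*t^2*exp(4*t)/2 + 2*t*exp(4*t), -t^2*exp(4*t)/2 + t*exp(4*t)]
  [3*t^2*exp(4*t) - 11*t*exp(4*t), -3*t^2*exp(4*t)/2 + 5*t*exp(4*t) + exp(4*t), -t^2*exp(4*t)/2 + 2*t*exp(4*t)]
  [9*t^2*exp(4*t) + 3*t*exp(4*t), -9*t^2*exp(4*t)/2 - 3*t*exp(4*t), -3*t^2*exp(4*t)/2 + exp(4*t)]

Strategy: write M = P · J · P⁻¹ where J is a Jordan canonical form, so e^{tM} = P · e^{tJ} · P⁻¹, and e^{tJ} can be computed block-by-block.

M has Jordan form
J =
  [4, 1, 0]
  [0, 4, 1]
  [0, 0, 4]
(up to reordering of blocks).

Per-block formulas:
  For a 3×3 Jordan block J_3(4): exp(t · J_3(4)) = e^(4t)·(I + t·N + (t^2/2)·N^2), where N is the 3×3 nilpotent shift.

After assembling e^{tJ} and conjugating by P, we get:

e^{tM} =
  [3*t^2*exp(4*t) - 5*t*exp(4*t) + exp(4*t), -3*t^2*exp(4*t)/2 + 2*t*exp(4*t), -t^2*exp(4*t)/2 + t*exp(4*t)]
  [3*t^2*exp(4*t) - 11*t*exp(4*t), -3*t^2*exp(4*t)/2 + 5*t*exp(4*t) + exp(4*t), -t^2*exp(4*t)/2 + 2*t*exp(4*t)]
  [9*t^2*exp(4*t) + 3*t*exp(4*t), -9*t^2*exp(4*t)/2 - 3*t*exp(4*t), -3*t^2*exp(4*t)/2 + exp(4*t)]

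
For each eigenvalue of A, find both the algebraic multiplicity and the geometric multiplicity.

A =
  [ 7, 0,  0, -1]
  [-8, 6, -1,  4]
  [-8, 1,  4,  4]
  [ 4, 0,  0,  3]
λ = 5: alg = 4, geom = 2

Step 1 — factor the characteristic polynomial to read off the algebraic multiplicities:
  χ_A(x) = (x - 5)^4

Step 2 — compute geometric multiplicities via the rank-nullity identity g(λ) = n − rank(A − λI):
  rank(A − (5)·I) = 2, so dim ker(A − (5)·I) = n − 2 = 2

Summary:
  λ = 5: algebraic multiplicity = 4, geometric multiplicity = 2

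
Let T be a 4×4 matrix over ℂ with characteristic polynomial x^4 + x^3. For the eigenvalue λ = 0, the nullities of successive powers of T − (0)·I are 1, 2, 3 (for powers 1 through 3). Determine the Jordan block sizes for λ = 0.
Block sizes for λ = 0: [3]

From the dimensions of kernels of powers, the number of Jordan blocks of size at least j is d_j − d_{j−1} where d_j = dim ker(N^j) (with d_0 = 0). Computing the differences gives [1, 1, 1].
The number of blocks of size exactly k is (#blocks of size ≥ k) − (#blocks of size ≥ k + 1), so the partition is: 1 block(s) of size 3.
In nonincreasing order the block sizes are [3].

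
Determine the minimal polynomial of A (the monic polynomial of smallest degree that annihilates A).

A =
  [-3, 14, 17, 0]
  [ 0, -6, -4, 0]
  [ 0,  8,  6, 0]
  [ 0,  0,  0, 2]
x^3 + 3*x^2 - 4*x - 12

The characteristic polynomial is χ_A(x) = (x - 2)^2*(x + 2)*(x + 3), so the eigenvalues are known. The minimal polynomial is
  m_A(x) = Π_λ (x − λ)^{k_λ}
where k_λ is the size of the *largest* Jordan block for λ (equivalently, the smallest k with (A − λI)^k v = 0 for every generalised eigenvector v of λ).

  λ = -3: largest Jordan block has size 1, contributing (x + 3)
  λ = -2: largest Jordan block has size 1, contributing (x + 2)
  λ = 2: largest Jordan block has size 1, contributing (x − 2)

So m_A(x) = (x - 2)*(x + 2)*(x + 3) = x^3 + 3*x^2 - 4*x - 12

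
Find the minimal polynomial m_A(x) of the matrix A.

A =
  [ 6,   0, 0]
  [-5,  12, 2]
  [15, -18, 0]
x^2 - 12*x + 36

The characteristic polynomial is χ_A(x) = (x - 6)^3, so the eigenvalues are known. The minimal polynomial is
  m_A(x) = Π_λ (x − λ)^{k_λ}
where k_λ is the size of the *largest* Jordan block for λ (equivalently, the smallest k with (A − λI)^k v = 0 for every generalised eigenvector v of λ).

  λ = 6: largest Jordan block has size 2, contributing (x − 6)^2

So m_A(x) = (x - 6)^2 = x^2 - 12*x + 36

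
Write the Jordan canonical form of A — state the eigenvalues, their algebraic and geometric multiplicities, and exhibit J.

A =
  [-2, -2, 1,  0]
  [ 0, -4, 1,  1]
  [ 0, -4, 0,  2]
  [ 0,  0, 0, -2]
J_2(-2) ⊕ J_2(-2)

The characteristic polynomial is
  det(x·I − A) = x^4 + 8*x^3 + 24*x^2 + 32*x + 16 = (x + 2)^4

Eigenvalues and multiplicities (the geometric multiplicity of λ is n − rank(A − λI), which equals the number of Jordan blocks for λ):
  λ = -2: algebraic multiplicity = 4, geometric multiplicity = 2

Determining the block sizes for each eigenvalue:
  λ = -2: with am = 4 and gm = 2, the partition is not yet determined (e.g. several partitions of 4 into 2 parts exist). Let N = A − (-2)·I. Computing rank(N^1) = 2, rank(N^2) = 0; the number of blocks of size ≥ j is rank(N^{j−1}) − rank(N^j), giving [2, 2]. So we have 2 block(s) of size 2 → block sizes [2, 2]

Assembling the blocks gives a Jordan form
J =
  [-2,  1,  0,  0]
  [ 0, -2,  0,  0]
  [ 0,  0, -2,  1]
  [ 0,  0,  0, -2]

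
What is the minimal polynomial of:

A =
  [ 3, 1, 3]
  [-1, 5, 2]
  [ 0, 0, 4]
x^3 - 12*x^2 + 48*x - 64

The characteristic polynomial is χ_A(x) = (x - 4)^3, so the eigenvalues are known. The minimal polynomial is
  m_A(x) = Π_λ (x − λ)^{k_λ}
where k_λ is the size of the *largest* Jordan block for λ (equivalently, the smallest k with (A − λI)^k v = 0 for every generalised eigenvector v of λ).

  λ = 4: largest Jordan block has size 3, contributing (x − 4)^3

So m_A(x) = (x - 4)^3 = x^3 - 12*x^2 + 48*x - 64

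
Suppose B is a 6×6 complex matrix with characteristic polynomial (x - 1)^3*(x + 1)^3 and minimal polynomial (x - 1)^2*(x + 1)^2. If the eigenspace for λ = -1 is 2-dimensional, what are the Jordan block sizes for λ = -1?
Block sizes for λ = -1: [2, 1]

Step 1 — from the characteristic polynomial, algebraic multiplicity of λ = -1 is 3. From dim ker(B − (-1)·I) = 2, there are exactly 2 Jordan blocks for λ = -1.
Step 2 — from the minimal polynomial, the factor (x + 1)^2 tells us the largest block for λ = -1 has size 2.
Step 3 — with total size 3, 2 blocks, and largest block 2, the block sizes (in nonincreasing order) are [2, 1].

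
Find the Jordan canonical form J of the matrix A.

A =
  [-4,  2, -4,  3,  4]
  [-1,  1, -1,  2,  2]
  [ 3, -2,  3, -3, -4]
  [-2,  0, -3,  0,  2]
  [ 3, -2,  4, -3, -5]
J_3(-1) ⊕ J_1(-1) ⊕ J_1(-1)

The characteristic polynomial is
  det(x·I − A) = x^5 + 5*x^4 + 10*x^3 + 10*x^2 + 5*x + 1 = (x + 1)^5

Eigenvalues and multiplicities (the geometric multiplicity of λ is n − rank(A − λI), which equals the number of Jordan blocks for λ):
  λ = -1: algebraic multiplicity = 5, geometric multiplicity = 3

Determining the block sizes for each eigenvalue:
  λ = -1: with am = 5 and gm = 3, the partition is not yet determined (e.g. several partitions of 5 into 3 parts exist). Let N = A − (-1)·I. Computing rank(N^1) = 2, rank(N^2) = 1, rank(N^3) = 0; the number of blocks of size ≥ j is rank(N^{j−1}) − rank(N^j), giving [3, 1, 1]. So we have 1 block(s) of size 3, 2 block(s) of size 1 → block sizes [3, 1, 1]

Assembling the blocks gives a Jordan form
J =
  [-1,  1,  0,  0,  0]
  [ 0, -1,  1,  0,  0]
  [ 0,  0, -1,  0,  0]
  [ 0,  0,  0, -1,  0]
  [ 0,  0,  0,  0, -1]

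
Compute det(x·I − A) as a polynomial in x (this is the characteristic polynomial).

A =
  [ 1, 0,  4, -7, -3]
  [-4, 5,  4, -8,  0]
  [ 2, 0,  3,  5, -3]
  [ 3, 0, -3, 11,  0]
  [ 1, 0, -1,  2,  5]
x^5 - 25*x^4 + 250*x^3 - 1250*x^2 + 3125*x - 3125

Expanding det(x·I − A) (e.g. by cofactor expansion or by noting that A is similar to its Jordan form J, which has the same characteristic polynomial as A) gives
  χ_A(x) = x^5 - 25*x^4 + 250*x^3 - 1250*x^2 + 3125*x - 3125
which factors as (x - 5)^5. The eigenvalues (with algebraic multiplicities) are λ = 5 with multiplicity 5.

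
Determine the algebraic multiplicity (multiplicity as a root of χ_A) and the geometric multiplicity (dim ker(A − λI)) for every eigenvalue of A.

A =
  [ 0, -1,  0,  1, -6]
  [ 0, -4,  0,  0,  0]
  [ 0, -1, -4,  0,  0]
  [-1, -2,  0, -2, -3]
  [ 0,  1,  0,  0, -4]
λ = -4: alg = 3, geom = 2; λ = -1: alg = 2, geom = 1

Step 1 — factor the characteristic polynomial to read off the algebraic multiplicities:
  χ_A(x) = (x + 1)^2*(x + 4)^3

Step 2 — compute geometric multiplicities via the rank-nullity identity g(λ) = n − rank(A − λI):
  rank(A − (-4)·I) = 3, so dim ker(A − (-4)·I) = n − 3 = 2
  rank(A − (-1)·I) = 4, so dim ker(A − (-1)·I) = n − 4 = 1

Summary:
  λ = -4: algebraic multiplicity = 3, geometric multiplicity = 2
  λ = -1: algebraic multiplicity = 2, geometric multiplicity = 1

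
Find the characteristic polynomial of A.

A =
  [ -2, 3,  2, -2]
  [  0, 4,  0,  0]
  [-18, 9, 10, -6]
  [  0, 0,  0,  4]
x^4 - 16*x^3 + 96*x^2 - 256*x + 256

Expanding det(x·I − A) (e.g. by cofactor expansion or by noting that A is similar to its Jordan form J, which has the same characteristic polynomial as A) gives
  χ_A(x) = x^4 - 16*x^3 + 96*x^2 - 256*x + 256
which factors as (x - 4)^4. The eigenvalues (with algebraic multiplicities) are λ = 4 with multiplicity 4.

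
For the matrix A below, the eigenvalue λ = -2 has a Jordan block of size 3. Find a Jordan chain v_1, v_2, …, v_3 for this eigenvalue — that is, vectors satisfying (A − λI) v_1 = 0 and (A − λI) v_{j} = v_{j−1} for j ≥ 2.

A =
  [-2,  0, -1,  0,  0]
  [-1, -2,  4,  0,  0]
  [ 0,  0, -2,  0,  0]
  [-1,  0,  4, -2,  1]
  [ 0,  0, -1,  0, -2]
A Jordan chain for λ = -2 of length 3:
v_1 = (0, 1, 0, 0, 0)ᵀ
v_2 = (-1, 4, 0, 4, -1)ᵀ
v_3 = (0, 0, 1, 0, 0)ᵀ

Let N = A − (-2)·I. We want v_3 with N^3 v_3 = 0 but N^2 v_3 ≠ 0; then v_{j-1} := N · v_j for j = 3, …, 2.

Pick v_3 = (0, 0, 1, 0, 0)ᵀ.
Then v_2 = N · v_3 = (-1, 4, 0, 4, -1)ᵀ.
Then v_1 = N · v_2 = (0, 1, 0, 0, 0)ᵀ.

Sanity check: (A − (-2)·I) v_1 = (0, 0, 0, 0, 0)ᵀ = 0. ✓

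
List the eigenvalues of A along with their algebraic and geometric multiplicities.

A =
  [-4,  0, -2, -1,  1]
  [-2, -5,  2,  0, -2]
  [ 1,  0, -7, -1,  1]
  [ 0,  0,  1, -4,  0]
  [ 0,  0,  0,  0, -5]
λ = -5: alg = 5, geom = 3

Step 1 — factor the characteristic polynomial to read off the algebraic multiplicities:
  χ_A(x) = (x + 5)^5

Step 2 — compute geometric multiplicities via the rank-nullity identity g(λ) = n − rank(A − λI):
  rank(A − (-5)·I) = 2, so dim ker(A − (-5)·I) = n − 2 = 3

Summary:
  λ = -5: algebraic multiplicity = 5, geometric multiplicity = 3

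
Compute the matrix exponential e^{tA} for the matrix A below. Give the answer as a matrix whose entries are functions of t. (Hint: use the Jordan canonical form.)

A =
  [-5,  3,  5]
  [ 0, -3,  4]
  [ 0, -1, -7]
e^{tA} =
  [exp(-5*t), t^2*exp(-5*t)/2 + 3*t*exp(-5*t), t^2*exp(-5*t) + 5*t*exp(-5*t)]
  [0, 2*t*exp(-5*t) + exp(-5*t), 4*t*exp(-5*t)]
  [0, -t*exp(-5*t), -2*t*exp(-5*t) + exp(-5*t)]

Strategy: write A = P · J · P⁻¹ where J is a Jordan canonical form, so e^{tA} = P · e^{tJ} · P⁻¹, and e^{tJ} can be computed block-by-block.

A has Jordan form
J =
  [-5,  1,  0]
  [ 0, -5,  1]
  [ 0,  0, -5]
(up to reordering of blocks).

Per-block formulas:
  For a 3×3 Jordan block J_3(-5): exp(t · J_3(-5)) = e^(-5t)·(I + t·N + (t^2/2)·N^2), where N is the 3×3 nilpotent shift.

After assembling e^{tJ} and conjugating by P, we get:

e^{tA} =
  [exp(-5*t), t^2*exp(-5*t)/2 + 3*t*exp(-5*t), t^2*exp(-5*t) + 5*t*exp(-5*t)]
  [0, 2*t*exp(-5*t) + exp(-5*t), 4*t*exp(-5*t)]
  [0, -t*exp(-5*t), -2*t*exp(-5*t) + exp(-5*t)]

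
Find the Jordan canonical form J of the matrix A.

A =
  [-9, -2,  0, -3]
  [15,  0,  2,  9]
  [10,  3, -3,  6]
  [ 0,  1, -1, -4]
J_3(-4) ⊕ J_1(-4)

The characteristic polynomial is
  det(x·I − A) = x^4 + 16*x^3 + 96*x^2 + 256*x + 256 = (x + 4)^4

Eigenvalues and multiplicities (the geometric multiplicity of λ is n − rank(A − λI), which equals the number of Jordan blocks for λ):
  λ = -4: algebraic multiplicity = 4, geometric multiplicity = 2

Determining the block sizes for each eigenvalue:
  λ = -4: with am = 4 and gm = 2, the partition is not yet determined (e.g. several partitions of 4 into 2 parts exist). Let N = A − (-4)·I. Computing rank(N^1) = 2, rank(N^2) = 1, rank(N^3) = 0; the number of blocks of size ≥ j is rank(N^{j−1}) − rank(N^j), giving [2, 1, 1]. So we have 1 block(s) of size 3, 1 block(s) of size 1 → block sizes [3, 1]

Assembling the blocks gives a Jordan form
J =
  [-4,  1,  0,  0]
  [ 0, -4,  1,  0]
  [ 0,  0, -4,  0]
  [ 0,  0,  0, -4]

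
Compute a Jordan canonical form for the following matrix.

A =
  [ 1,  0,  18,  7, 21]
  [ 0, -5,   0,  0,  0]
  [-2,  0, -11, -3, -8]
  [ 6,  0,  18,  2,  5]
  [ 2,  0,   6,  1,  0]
J_1(-5) ⊕ J_1(-5) ⊕ J_3(-1)

The characteristic polynomial is
  det(x·I − A) = x^5 + 13*x^4 + 58*x^3 + 106*x^2 + 85*x + 25 = (x + 1)^3*(x + 5)^2

Eigenvalues and multiplicities (the geometric multiplicity of λ is n − rank(A − λI), which equals the number of Jordan blocks for λ):
  λ = -5: algebraic multiplicity = 2, geometric multiplicity = 2
  λ = -1: algebraic multiplicity = 3, geometric multiplicity = 1

Determining the block sizes for each eigenvalue:
  λ = -5: gm = am = 2, so every block has size 1 → block sizes [1, 1]
  λ = -1: one block (gm = 1), so the single block has size am = 3 → block sizes [3]

Assembling the blocks gives a Jordan form
J =
  [-5,  0,  0,  0,  0]
  [ 0, -5,  0,  0,  0]
  [ 0,  0, -1,  1,  0]
  [ 0,  0,  0, -1,  1]
  [ 0,  0,  0,  0, -1]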